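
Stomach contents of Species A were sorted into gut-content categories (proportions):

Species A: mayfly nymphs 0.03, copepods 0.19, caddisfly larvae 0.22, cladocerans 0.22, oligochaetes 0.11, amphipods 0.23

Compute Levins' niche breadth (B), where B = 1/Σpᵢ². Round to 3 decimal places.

Σpᵢ² = 0.03² + 0.19² + 0.22² + 0.22² + 0.11² + 0.23² = 0.0009 + 0.0361 + 0.0484 + 0.0484 + 0.0121 + 0.0529 = 0.1988
B = 1 / 0.1988 = 5.03018

5.030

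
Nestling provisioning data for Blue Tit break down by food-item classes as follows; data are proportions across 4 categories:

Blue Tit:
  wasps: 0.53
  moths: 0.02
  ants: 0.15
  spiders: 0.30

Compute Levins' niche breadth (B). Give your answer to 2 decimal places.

Σpᵢ² = 0.53² + 0.02² + 0.15² + 0.30² = 0.2809 + 0.0004 + 0.0225 + 0.0900 = 0.3938
B = 1 / 0.3938 = 2.5394

2.54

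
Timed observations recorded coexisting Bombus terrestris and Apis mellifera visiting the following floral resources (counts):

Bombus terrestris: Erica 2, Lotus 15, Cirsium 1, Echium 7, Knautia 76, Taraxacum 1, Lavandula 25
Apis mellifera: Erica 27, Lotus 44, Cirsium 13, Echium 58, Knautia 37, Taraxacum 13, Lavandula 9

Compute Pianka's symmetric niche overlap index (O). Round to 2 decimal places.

Proportions for Bombus terrestris (n=127): 2/127=0.0157, 15/127=0.1181, 1/127=0.0079, 7/127=0.0551, 76/127=0.5984, 1/127=0.0079, 25/127=0.1969
Proportions for Apis mellifera (n=201): 27/201=0.1343, 44/201=0.2189, 13/201=0.0647, 58/201=0.2886, 37/201=0.1841, 13/201=0.0647, 9/201=0.0448
Σ p₁ᵢp₂ᵢ = 0.002109 + 0.025852 + 0.000511 + 0.015902 + 0.110165 + 0.000511 + 0.008821 = 0.163871
Σp_1ᵢ² = 0.0157² + 0.1181² + 0.0079² + 0.0551² + 0.5984² + 0.0079² + 0.1969² = 0.000246 + 0.013948 + 0.000062 + 0.003036 + 0.358083 + 0.000062 + 0.038770 = 0.414207
Σp_2ᵢ² = 0.1343² + 0.2189² + 0.0647² + 0.2886² + 0.1841² + 0.0647² + 0.0448² = 0.018036 + 0.047917 + 0.004186 + 0.083290 + 0.033893 + 0.004186 + 0.002007 = 0.193515
O = 0.163871 / √(0.414207 × 0.193515) = 0.163871 / 0.2831171 = 0.5788

0.58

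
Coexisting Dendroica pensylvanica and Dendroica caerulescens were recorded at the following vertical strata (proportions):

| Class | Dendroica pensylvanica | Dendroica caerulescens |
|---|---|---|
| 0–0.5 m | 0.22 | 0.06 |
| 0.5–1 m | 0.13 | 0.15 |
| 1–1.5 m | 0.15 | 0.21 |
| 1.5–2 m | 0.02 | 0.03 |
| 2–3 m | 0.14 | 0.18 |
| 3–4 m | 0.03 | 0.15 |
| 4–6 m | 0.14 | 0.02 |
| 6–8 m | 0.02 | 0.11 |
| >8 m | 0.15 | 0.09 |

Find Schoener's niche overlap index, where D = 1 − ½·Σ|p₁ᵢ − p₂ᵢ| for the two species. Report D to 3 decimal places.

0.660

Σ|p₁ᵢ − p₂ᵢ| = 0.16 + 0.02 + 0.06 + 0.01 + 0.04 + 0.12 + 0.12 + 0.09 + 0.06 = 0.68
D = 1 − ½ × 0.68 = 1 − 0.340 = 0.66000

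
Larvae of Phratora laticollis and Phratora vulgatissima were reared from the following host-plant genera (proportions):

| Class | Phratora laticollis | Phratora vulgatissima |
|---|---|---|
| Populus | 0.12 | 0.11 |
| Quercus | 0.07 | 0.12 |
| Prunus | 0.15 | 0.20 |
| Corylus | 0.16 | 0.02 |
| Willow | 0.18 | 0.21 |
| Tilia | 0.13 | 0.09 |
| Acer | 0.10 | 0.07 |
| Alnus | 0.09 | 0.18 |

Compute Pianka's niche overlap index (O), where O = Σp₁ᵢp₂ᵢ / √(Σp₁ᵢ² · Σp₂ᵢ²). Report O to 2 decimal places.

Σ p₁ᵢp₂ᵢ = 0.0132 + 0.0084 + 0.0300 + 0.0032 + 0.0378 + 0.0117 + 0.0070 + 0.0162 = 0.1275
Σp_1ᵢ² = 0.12² + 0.07² + 0.15² + 0.16² + 0.18² + 0.13² + 0.10² + 0.09² = 0.0144 + 0.0049 + 0.0225 + 0.0256 + 0.0324 + 0.0169 + 0.0100 + 0.0081 = 0.1348
Σp_2ᵢ² = 0.11² + 0.12² + 0.20² + 0.02² + 0.21² + 0.09² + 0.07² + 0.18² = 0.0121 + 0.0144 + 0.0400 + 0.0004 + 0.0441 + 0.0081 + 0.0049 + 0.0324 = 0.1564
O = 0.1275 / √(0.1348 × 0.1564) = 0.1275 / 0.14520 = 0.8781

0.88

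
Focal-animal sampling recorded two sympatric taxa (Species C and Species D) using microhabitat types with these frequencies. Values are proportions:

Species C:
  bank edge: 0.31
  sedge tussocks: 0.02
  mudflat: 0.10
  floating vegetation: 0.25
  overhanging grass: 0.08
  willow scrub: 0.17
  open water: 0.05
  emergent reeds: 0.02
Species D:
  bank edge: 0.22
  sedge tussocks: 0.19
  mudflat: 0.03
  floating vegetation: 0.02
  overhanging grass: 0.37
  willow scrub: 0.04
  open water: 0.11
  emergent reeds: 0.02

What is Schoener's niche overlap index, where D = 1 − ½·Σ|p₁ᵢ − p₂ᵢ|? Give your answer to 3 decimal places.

0.480

Σ|p₁ᵢ − p₂ᵢ| = 0.09 + 0.17 + 0.07 + 0.23 + 0.29 + 0.13 + 0.06 + 0.00 = 1.04
D = 1 − ½ × 1.04 = 1 − 0.520 = 0.48000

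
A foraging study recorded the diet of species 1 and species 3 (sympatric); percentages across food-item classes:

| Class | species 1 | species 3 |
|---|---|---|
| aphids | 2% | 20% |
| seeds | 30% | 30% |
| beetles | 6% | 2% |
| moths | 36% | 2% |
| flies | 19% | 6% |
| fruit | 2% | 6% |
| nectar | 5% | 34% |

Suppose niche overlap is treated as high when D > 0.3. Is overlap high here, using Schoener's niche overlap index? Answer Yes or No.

Yes

Convert percentages to proportions (divide by 100).
Σ|p₁ᵢ − p₂ᵢ| = 0.18 + 0.00 + 0.04 + 0.34 + 0.13 + 0.04 + 0.29 = 1.02
D = 1 − ½ × 1.02 = 1 − 0.510 = 0.4900
D = 0.4900 > 0.3 → Yes.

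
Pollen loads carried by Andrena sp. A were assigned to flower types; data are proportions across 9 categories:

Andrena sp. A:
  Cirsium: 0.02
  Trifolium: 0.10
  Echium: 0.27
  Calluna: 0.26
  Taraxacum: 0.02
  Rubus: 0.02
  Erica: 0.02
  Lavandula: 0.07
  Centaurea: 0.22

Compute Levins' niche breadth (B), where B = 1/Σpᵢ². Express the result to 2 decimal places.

Σpᵢ² = 0.02² + 0.10² + 0.27² + 0.26² + 0.02² + 0.02² + 0.02² + 0.07² + 0.22² = 0.0004 + 0.0100 + 0.0729 + 0.0676 + 0.0004 + 0.0004 + 0.0004 + 0.0049 + 0.0484 = 0.2054
B = 1 / 0.2054 = 4.8685

4.87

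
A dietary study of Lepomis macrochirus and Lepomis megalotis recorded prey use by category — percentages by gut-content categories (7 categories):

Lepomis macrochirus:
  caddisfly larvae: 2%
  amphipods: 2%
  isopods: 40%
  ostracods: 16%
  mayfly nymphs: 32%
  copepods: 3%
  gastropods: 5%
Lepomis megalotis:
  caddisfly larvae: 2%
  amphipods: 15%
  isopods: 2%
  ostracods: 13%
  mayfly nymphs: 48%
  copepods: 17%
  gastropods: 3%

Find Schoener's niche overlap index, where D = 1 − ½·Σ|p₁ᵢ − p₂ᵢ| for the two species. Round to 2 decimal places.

0.57

Convert percentages to proportions (divide by 100).
Σ|p₁ᵢ − p₂ᵢ| = 0.00 + 0.13 + 0.38 + 0.03 + 0.16 + 0.14 + 0.02 = 0.86
D = 1 − ½ × 0.86 = 1 − 0.430 = 0.5700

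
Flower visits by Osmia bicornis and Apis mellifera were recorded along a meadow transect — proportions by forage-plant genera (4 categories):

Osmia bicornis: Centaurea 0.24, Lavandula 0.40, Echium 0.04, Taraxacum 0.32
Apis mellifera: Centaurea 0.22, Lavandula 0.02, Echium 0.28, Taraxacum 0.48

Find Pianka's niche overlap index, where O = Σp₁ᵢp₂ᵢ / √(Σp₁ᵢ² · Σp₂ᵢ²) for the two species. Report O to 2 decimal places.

Σ p₁ᵢp₂ᵢ = 0.0528 + 0.0080 + 0.0112 + 0.1536 = 0.2256
Σp_1ᵢ² = 0.24² + 0.40² + 0.04² + 0.32² = 0.0576 + 0.1600 + 0.0016 + 0.1024 = 0.3216
Σp_2ᵢ² = 0.22² + 0.02² + 0.28² + 0.48² = 0.0484 + 0.0004 + 0.0784 + 0.2304 = 0.3576
O = 0.2256 / √(0.3216 × 0.3576) = 0.2256 / 0.33912 = 0.6653

0.67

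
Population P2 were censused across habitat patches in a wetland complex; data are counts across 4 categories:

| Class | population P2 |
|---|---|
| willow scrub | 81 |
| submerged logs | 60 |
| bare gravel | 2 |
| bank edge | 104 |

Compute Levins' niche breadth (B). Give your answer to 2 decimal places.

2.91

Proportions for population P2 (n=247): 81/247=0.3279, 60/247=0.2429, 2/247=0.0081, 104/247=0.4211
Σpᵢ² = 0.3279² + 0.2429² + 0.0081² + 0.4211² = 0.107518 + 0.059000 + 0.000066 + 0.177325 = 0.343909
B = 1 / 0.343909 = 2.9077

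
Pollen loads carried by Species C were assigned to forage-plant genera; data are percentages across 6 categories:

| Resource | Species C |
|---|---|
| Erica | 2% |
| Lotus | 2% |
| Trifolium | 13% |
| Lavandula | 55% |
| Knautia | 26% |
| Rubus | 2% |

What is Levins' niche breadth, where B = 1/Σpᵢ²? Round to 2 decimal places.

Convert percentages to proportions (divide by 100).
Σpᵢ² = 0.02² + 0.02² + 0.13² + 0.55² + 0.26² + 0.02² = 0.0004 + 0.0004 + 0.0169 + 0.3025 + 0.0676 + 0.0004 = 0.3882
B = 1 / 0.3882 = 2.5760

2.58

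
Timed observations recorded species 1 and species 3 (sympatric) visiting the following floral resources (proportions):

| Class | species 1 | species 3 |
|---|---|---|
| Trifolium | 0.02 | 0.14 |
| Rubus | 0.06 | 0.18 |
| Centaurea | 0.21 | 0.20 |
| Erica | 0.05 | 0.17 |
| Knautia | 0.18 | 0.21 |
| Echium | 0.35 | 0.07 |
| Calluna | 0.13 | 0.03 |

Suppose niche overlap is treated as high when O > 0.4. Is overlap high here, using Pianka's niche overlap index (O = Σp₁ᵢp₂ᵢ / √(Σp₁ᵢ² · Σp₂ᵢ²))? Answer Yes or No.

Σ p₁ᵢp₂ᵢ = 0.0028 + 0.0108 + 0.0420 + 0.0085 + 0.0378 + 0.0245 + 0.0039 = 0.1303
Σp_1ᵢ² = 0.02² + 0.06² + 0.21² + 0.05² + 0.18² + 0.35² + 0.13² = 0.0004 + 0.0036 + 0.0441 + 0.0025 + 0.0324 + 0.1225 + 0.0169 = 0.2224
Σp_2ᵢ² = 0.14² + 0.18² + 0.20² + 0.17² + 0.21² + 0.07² + 0.03² = 0.0196 + 0.0324 + 0.0400 + 0.0289 + 0.0441 + 0.0049 + 0.0009 = 0.1708
O = 0.1303 / √(0.2224 × 0.1708) = 0.1303 / 0.19490 = 0.6685
O = 0.6685 > 0.4 → Yes.

Yes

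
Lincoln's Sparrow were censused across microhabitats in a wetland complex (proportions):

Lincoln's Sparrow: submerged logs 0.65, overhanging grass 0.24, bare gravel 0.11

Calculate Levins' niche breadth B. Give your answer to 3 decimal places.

2.032

Σpᵢ² = 0.65² + 0.24² + 0.11² = 0.4225 + 0.0576 + 0.0121 = 0.4922
B = 1 / 0.4922 = 2.03169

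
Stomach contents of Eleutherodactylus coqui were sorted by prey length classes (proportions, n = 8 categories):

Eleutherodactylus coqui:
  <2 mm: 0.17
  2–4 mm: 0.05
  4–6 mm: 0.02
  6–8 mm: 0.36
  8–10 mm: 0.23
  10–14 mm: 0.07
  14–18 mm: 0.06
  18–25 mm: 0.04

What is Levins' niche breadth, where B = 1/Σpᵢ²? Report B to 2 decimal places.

4.46

Σpᵢ² = 0.17² + 0.05² + 0.02² + 0.36² + 0.23² + 0.07² + 0.06² + 0.04² = 0.0289 + 0.0025 + 0.0004 + 0.1296 + 0.0529 + 0.0049 + 0.0036 + 0.0016 = 0.2244
B = 1 / 0.2244 = 4.4563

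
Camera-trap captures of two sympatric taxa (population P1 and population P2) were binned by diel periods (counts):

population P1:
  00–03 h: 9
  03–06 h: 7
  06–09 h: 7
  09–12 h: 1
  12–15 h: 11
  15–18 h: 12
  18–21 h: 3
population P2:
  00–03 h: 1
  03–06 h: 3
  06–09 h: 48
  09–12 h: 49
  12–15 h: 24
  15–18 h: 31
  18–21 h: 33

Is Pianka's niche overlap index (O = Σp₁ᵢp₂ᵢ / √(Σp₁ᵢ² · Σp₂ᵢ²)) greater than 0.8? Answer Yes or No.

Proportions for population P1 (n=50): 9/50=0.1800, 7/50=0.1400, 7/50=0.1400, 1/50=0.0200, 11/50=0.2200, 12/50=0.2400, 3/50=0.0600
Proportions for population P2 (n=189): 1/189=0.0053, 3/189=0.0159, 48/189=0.2540, 49/189=0.2593, 24/189=0.1270, 31/189=0.1640, 33/189=0.1746
Σ p₁ᵢp₂ᵢ = 0.000954 + 0.002226 + 0.035560 + 0.005186 + 0.027940 + 0.039360 + 0.010476 = 0.121702
Σp_1ᵢ² = 0.1800² + 0.1400² + 0.1400² + 0.0200² + 0.2200² + 0.2400² + 0.0600² = 0.032400 + 0.019600 + 0.019600 + 0.000400 + 0.048400 + 0.057600 + 0.003600 = 0.181600
Σp_2ᵢ² = 0.0053² + 0.0159² + 0.2540² + 0.2593² + 0.1270² + 0.1640² + 0.1746² = 0.000028 + 0.000253 + 0.064516 + 0.067236 + 0.016129 + 0.026896 + 0.030485 = 0.205543
O = 0.121702 / √(0.181600 × 0.205543) = 0.121702 / 0.1932010 = 0.6299
O = 0.6299 < 0.8 → No.

No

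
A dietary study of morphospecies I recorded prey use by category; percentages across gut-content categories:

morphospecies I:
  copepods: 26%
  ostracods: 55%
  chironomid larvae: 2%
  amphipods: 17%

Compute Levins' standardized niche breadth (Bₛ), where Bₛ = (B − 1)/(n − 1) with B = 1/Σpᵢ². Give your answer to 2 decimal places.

0.50

Convert percentages to proportions (divide by 100).
Σpᵢ² = 0.26² + 0.55² + 0.02² + 0.17² = 0.0676 + 0.3025 + 0.0004 + 0.0289 = 0.3994
B = 1 / 0.3994 = 2.5038
Bₛ = (B − 1)/(n − 1) = (2.5038 − 1)/(4 − 1) = 1.5038/3 = 0.5013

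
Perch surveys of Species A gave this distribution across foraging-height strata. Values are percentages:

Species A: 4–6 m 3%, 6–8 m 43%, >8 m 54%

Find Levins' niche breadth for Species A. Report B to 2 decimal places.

Convert percentages to proportions (divide by 100).
Σpᵢ² = 0.03² + 0.43² + 0.54² = 0.0009 + 0.1849 + 0.2916 = 0.4774
B = 1 / 0.4774 = 2.0947

2.09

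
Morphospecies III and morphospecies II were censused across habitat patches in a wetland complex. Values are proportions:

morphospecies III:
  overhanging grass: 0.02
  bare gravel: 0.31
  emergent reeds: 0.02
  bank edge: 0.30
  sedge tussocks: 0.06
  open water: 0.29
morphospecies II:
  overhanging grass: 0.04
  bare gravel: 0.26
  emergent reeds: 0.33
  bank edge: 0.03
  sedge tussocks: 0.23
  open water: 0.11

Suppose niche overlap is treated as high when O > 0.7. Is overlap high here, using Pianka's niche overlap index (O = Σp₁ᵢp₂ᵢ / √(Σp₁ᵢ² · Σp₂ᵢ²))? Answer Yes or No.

Σ p₁ᵢp₂ᵢ = 0.0008 + 0.0806 + 0.0066 + 0.0090 + 0.0138 + 0.0319 = 0.1427
Σp_1ᵢ² = 0.02² + 0.31² + 0.02² + 0.30² + 0.06² + 0.29² = 0.0004 + 0.0961 + 0.0004 + 0.0900 + 0.0036 + 0.0841 = 0.2746
Σp_2ᵢ² = 0.04² + 0.26² + 0.33² + 0.03² + 0.23² + 0.11² = 0.0016 + 0.0676 + 0.1089 + 0.0009 + 0.0529 + 0.0121 = 0.2440
O = 0.1427 / √(0.2746 × 0.2440) = 0.1427 / 0.25885 = 0.5513
O = 0.5513 < 0.7 → No.

No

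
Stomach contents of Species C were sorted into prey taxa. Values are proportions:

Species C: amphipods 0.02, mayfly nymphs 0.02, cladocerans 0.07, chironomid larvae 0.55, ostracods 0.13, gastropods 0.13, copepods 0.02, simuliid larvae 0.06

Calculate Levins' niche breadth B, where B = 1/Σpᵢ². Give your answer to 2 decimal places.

2.89

Σpᵢ² = 0.02² + 0.02² + 0.07² + 0.55² + 0.13² + 0.13² + 0.02² + 0.06² = 0.0004 + 0.0004 + 0.0049 + 0.3025 + 0.0169 + 0.0169 + 0.0004 + 0.0036 = 0.3460
B = 1 / 0.3460 = 2.8902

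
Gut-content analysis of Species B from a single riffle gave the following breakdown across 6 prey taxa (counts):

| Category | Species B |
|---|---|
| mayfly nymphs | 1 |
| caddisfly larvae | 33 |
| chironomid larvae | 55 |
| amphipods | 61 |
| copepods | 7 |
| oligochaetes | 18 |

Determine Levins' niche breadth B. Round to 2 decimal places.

Proportions for Species B (n=175): 1/175=0.0057, 33/175=0.1886, 55/175=0.3143, 61/175=0.3486, 7/175=0.0400, 18/175=0.1029
Σpᵢ² = 0.0057² + 0.1886² + 0.3143² + 0.3486² + 0.0400² + 0.1029² = 0.000032 + 0.035570 + 0.098784 + 0.121522 + 0.001600 + 0.010588 = 0.268096
B = 1 / 0.268096 = 3.7300

3.73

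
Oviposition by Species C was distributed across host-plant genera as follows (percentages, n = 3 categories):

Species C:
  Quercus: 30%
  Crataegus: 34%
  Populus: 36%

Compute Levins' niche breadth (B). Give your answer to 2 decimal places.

2.98

Convert percentages to proportions (divide by 100).
Σpᵢ² = 0.30² + 0.34² + 0.36² = 0.0900 + 0.1156 + 0.1296 = 0.3352
B = 1 / 0.3352 = 2.9833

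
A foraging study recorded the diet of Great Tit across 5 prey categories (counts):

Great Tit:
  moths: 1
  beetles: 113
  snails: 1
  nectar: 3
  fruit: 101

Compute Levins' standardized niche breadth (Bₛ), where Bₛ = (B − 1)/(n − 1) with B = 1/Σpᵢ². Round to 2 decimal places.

Proportions for Great Tit (n=219): 1/219=0.0046, 113/219=0.5160, 1/219=0.0046, 3/219=0.0137, 101/219=0.4612
Σpᵢ² = 0.0046² + 0.5160² + 0.0046² + 0.0137² + 0.4612² = 0.000021 + 0.266256 + 0.000021 + 0.000188 + 0.212705 = 0.479191
B = 1 / 0.479191 = 2.0869
Bₛ = (B − 1)/(n − 1) = (2.0869 − 1)/(5 − 1) = 1.0869/4 = 0.2717

0.27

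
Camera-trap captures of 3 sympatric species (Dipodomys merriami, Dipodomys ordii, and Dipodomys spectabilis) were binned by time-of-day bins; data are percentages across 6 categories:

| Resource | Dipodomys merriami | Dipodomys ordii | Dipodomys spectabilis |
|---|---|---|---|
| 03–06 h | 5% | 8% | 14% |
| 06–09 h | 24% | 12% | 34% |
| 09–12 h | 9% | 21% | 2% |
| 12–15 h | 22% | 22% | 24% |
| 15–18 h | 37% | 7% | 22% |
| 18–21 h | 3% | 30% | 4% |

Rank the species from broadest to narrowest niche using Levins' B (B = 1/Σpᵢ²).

Convert percentages to proportions (divide by 100).
Σp_merrᵢ² = 0.05² + 0.24² + 0.09² + 0.22² + 0.37² + 0.03² = 0.0025 + 0.0576 + 0.0081 + 0.0484 + 0.1369 + 0.0009 = 0.2544
B_merr = 1 / 0.2544 = 3.9308
Σp_ordiᵢ² = 0.08² + 0.12² + 0.21² + 0.22² + 0.07² + 0.30² = 0.0064 + 0.0144 + 0.0441 + 0.0484 + 0.0049 + 0.0900 = 0.2082
B_ordi = 1 / 0.2082 = 4.8031
Σp_specᵢ² = 0.14² + 0.34² + 0.02² + 0.24² + 0.22² + 0.04² = 0.0196 + 0.1156 + 0.0004 + 0.0576 + 0.0484 + 0.0016 = 0.2432
B_spec = 1 / 0.2432 = 4.1118
Ranking by B (broadest → narrowest): Dipodomys ordii (4.80) > Dipodomys spectabilis (4.11) > Dipodomys merriami (3.93)

Dipodomys ordii > Dipodomys spectabilis > Dipodomys merriami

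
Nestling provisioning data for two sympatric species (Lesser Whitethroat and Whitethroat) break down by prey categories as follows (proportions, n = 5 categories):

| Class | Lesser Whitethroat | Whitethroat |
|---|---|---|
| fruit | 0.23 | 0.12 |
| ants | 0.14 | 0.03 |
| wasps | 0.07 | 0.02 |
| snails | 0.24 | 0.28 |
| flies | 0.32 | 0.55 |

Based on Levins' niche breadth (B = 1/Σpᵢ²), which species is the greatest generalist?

Lesser Whitethroat

Σp_Lessᵢ² = 0.23² + 0.14² + 0.07² + 0.24² + 0.32² = 0.0529 + 0.0196 + 0.0049 + 0.0576 + 0.1024 = 0.2374
B_Less = 1 / 0.2374 = 4.2123
Σp_Whitᵢ² = 0.12² + 0.03² + 0.02² + 0.28² + 0.55² = 0.0144 + 0.0009 + 0.0004 + 0.0784 + 0.3025 = 0.3966
B_Whit = 1 / 0.3966 = 2.5214
Highest B → broadest niche (most generalist): Lesser Whitethroat (B = 4.21).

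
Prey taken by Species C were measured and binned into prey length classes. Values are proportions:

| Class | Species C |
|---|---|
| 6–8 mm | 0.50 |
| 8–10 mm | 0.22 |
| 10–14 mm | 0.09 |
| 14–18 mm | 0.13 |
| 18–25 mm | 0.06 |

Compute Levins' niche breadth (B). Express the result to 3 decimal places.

3.058

Σpᵢ² = 0.50² + 0.22² + 0.09² + 0.13² + 0.06² = 0.2500 + 0.0484 + 0.0081 + 0.0169 + 0.0036 = 0.3270
B = 1 / 0.3270 = 3.05810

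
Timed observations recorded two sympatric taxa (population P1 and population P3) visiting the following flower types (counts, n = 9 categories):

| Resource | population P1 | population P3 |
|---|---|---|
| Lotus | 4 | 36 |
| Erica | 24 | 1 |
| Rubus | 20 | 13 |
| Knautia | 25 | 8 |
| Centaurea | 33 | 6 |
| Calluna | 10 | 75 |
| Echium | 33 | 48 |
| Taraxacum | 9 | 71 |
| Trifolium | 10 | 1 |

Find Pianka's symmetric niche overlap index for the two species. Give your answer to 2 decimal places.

0.49

Proportions for population P1 (n=168): 4/168=0.0238, 24/168=0.1429, 20/168=0.1190, 25/168=0.1488, 33/168=0.1964, 10/168=0.0595, 33/168=0.1964, 9/168=0.0536, 10/168=0.0595
Proportions for population P3 (n=259): 36/259=0.1390, 1/259=0.0039, 13/259=0.0502, 8/259=0.0309, 6/259=0.0232, 75/259=0.2896, 48/259=0.1853, 71/259=0.2741, 1/259=0.0039
Σ p₁ᵢp₂ᵢ = 0.003308 + 0.000557 + 0.005974 + 0.004598 + 0.004556 + 0.017231 + 0.036393 + 0.014692 + 0.000232 = 0.087541
Σp_1ᵢ² = 0.0238² + 0.1429² + 0.1190² + 0.1488² + 0.1964² + 0.0595² + 0.1964² + 0.0536² + 0.0595² = 0.000566 + 0.020420 + 0.014161 + 0.022141 + 0.038573 + 0.003540 + 0.038573 + 0.002873 + 0.003540 = 0.144387
Σp_2ᵢ² = 0.1390² + 0.0039² + 0.0502² + 0.0309² + 0.0232² + 0.2896² + 0.1853² + 0.2741² + 0.0039² = 0.019321 + 0.000015 + 0.002520 + 0.000955 + 0.000538 + 0.083868 + 0.034336 + 0.075131 + 0.000015 = 0.216699
O = 0.087541 / √(0.144387 × 0.216699) = 0.087541 / 0.1768856 = 0.4949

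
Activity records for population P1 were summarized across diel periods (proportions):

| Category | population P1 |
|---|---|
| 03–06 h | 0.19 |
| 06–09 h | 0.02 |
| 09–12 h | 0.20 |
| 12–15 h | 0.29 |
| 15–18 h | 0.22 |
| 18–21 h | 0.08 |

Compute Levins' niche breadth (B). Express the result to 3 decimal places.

Σpᵢ² = 0.19² + 0.02² + 0.20² + 0.29² + 0.22² + 0.08² = 0.0361 + 0.0004 + 0.0400 + 0.0841 + 0.0484 + 0.0064 = 0.2154
B = 1 / 0.2154 = 4.64253

4.643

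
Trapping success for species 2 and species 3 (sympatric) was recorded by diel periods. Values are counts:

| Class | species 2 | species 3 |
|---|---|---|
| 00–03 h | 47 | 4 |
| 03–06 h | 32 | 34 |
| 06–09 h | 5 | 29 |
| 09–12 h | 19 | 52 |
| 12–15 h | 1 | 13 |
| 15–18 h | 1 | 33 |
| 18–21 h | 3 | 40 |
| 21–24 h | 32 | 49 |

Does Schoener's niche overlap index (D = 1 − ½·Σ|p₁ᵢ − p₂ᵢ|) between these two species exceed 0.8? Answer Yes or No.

Proportions for species 2 (n=140): 47/140=0.3357, 32/140=0.2286, 5/140=0.0357, 19/140=0.1357, 1/140=0.0071, 1/140=0.0071, 3/140=0.0214, 32/140=0.2286
Proportions for species 3 (n=254): 4/254=0.0157, 34/254=0.1339, 29/254=0.1142, 52/254=0.2047, 13/254=0.0512, 33/254=0.1299, 40/254=0.1575, 49/254=0.1929
Σ|p₁ᵢ − p₂ᵢ| = 0.3200 + 0.0947 + 0.0785 + 0.0690 + 0.0441 + 0.1228 + 0.1361 + 0.0357 = 0.9009
D = 1 − ½ × 0.9009 = 1 − 0.45045 = 0.54955
D = 0.54955 < 0.8 → No.

No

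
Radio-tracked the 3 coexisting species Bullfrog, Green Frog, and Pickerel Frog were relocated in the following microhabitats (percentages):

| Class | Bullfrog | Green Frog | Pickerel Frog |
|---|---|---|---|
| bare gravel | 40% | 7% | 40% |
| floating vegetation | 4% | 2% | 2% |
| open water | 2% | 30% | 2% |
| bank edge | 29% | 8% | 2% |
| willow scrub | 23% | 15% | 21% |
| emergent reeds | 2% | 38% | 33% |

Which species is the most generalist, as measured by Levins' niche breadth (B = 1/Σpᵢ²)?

Green Frog

Convert percentages to proportions (divide by 100).
Σp_Bullᵢ² = 0.40² + 0.04² + 0.02² + 0.29² + 0.23² + 0.02² = 0.1600 + 0.0016 + 0.0004 + 0.0841 + 0.0529 + 0.0004 = 0.2994
B_Bull = 1 / 0.2994 = 3.3400
Σp_Greeᵢ² = 0.07² + 0.02² + 0.30² + 0.08² + 0.15² + 0.38² = 0.0049 + 0.0004 + 0.0900 + 0.0064 + 0.0225 + 0.1444 = 0.2686
B_Gree = 1 / 0.2686 = 3.7230
Σp_Pickᵢ² = 0.40² + 0.02² + 0.02² + 0.02² + 0.21² + 0.33² = 0.1600 + 0.0004 + 0.0004 + 0.0004 + 0.0441 + 0.1089 = 0.3142
B_Pick = 1 / 0.3142 = 3.1827
Highest B → broadest niche (most generalist): Green Frog (B = 3.72).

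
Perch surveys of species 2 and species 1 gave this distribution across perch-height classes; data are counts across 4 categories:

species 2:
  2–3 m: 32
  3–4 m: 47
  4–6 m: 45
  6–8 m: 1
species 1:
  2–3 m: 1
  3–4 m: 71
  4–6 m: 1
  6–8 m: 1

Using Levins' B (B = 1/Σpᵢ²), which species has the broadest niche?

Proportions for species 2 (n=125): 32/125=0.2560, 47/125=0.3760, 45/125=0.3600, 1/125=0.0080
Proportions for species 1 (n=74): 1/74=0.0135, 71/74=0.9595, 1/74=0.0135, 1/74=0.0135
Σp_2ᵢ² = 0.2560² + 0.3760² + 0.3600² + 0.0080² = 0.065536 + 0.141376 + 0.129600 + 0.000064 = 0.336576
B_2 = 1 / 0.336576 = 2.9711
Σp_1ᵢ² = 0.0135² + 0.9595² + 0.0135² + 0.0135² = 0.000182 + 0.920640 + 0.000182 + 0.000182 = 0.921186
B_1 = 1 / 0.921186 = 1.0856
Highest B → broadest niche (most generalist): species 2 (B = 2.97).

species 2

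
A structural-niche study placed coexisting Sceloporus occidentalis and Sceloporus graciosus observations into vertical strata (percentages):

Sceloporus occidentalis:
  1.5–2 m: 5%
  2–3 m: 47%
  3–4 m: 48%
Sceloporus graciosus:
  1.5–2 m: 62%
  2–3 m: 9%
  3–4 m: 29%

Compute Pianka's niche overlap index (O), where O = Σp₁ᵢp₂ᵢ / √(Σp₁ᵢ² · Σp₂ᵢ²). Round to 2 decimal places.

Convert percentages to proportions (divide by 100).
Σ p₁ᵢp₂ᵢ = 0.0310 + 0.0423 + 0.1392 = 0.2125
Σp_1ᵢ² = 0.05² + 0.47² + 0.48² = 0.0025 + 0.2209 + 0.2304 = 0.4538
Σp_2ᵢ² = 0.62² + 0.09² + 0.29² = 0.3844 + 0.0081 + 0.0841 = 0.4766
O = 0.2125 / √(0.4538 × 0.4766) = 0.2125 / 0.46506 = 0.4569

0.46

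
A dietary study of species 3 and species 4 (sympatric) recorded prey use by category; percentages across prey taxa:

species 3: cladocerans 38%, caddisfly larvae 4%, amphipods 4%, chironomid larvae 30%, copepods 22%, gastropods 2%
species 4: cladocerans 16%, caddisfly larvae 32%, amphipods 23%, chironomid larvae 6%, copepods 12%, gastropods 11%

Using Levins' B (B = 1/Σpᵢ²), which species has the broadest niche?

species 4

Convert percentages to proportions (divide by 100).
Σp_3ᵢ² = 0.38² + 0.04² + 0.04² + 0.30² + 0.22² + 0.02² = 0.1444 + 0.0016 + 0.0016 + 0.0900 + 0.0484 + 0.0004 = 0.2864
B_3 = 1 / 0.2864 = 3.4916
Σp_4ᵢ² = 0.16² + 0.32² + 0.23² + 0.06² + 0.12² + 0.11² = 0.0256 + 0.1024 + 0.0529 + 0.0036 + 0.0144 + 0.0121 = 0.2110
B_4 = 1 / 0.2110 = 4.7393
Highest B → broadest niche (most generalist): species 4 (B = 4.74).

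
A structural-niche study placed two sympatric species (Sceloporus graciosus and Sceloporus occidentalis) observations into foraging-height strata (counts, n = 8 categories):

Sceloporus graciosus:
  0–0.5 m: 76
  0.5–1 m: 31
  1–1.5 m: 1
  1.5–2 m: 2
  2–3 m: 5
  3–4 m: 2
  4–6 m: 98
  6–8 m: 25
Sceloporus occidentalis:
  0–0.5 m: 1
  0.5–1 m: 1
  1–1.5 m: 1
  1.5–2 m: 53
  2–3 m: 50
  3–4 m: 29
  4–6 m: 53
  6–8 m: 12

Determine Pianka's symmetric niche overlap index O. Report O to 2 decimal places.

Proportions for Sceloporus graciosus (n=240): 76/240=0.3167, 31/240=0.1292, 1/240=0.0042, 2/240=0.0083, 5/240=0.0208, 2/240=0.0083, 98/240=0.4083, 25/240=0.1042
Proportions for Sceloporus occidentalis (n=200): 1/200=0.0050, 1/200=0.0050, 1/200=0.0050, 53/200=0.2650, 50/200=0.2500, 29/200=0.1450, 53/200=0.2650, 12/200=0.0600
Σ p₁ᵢp₂ᵢ = 0.001584 + 0.000646 + 0.000021 + 0.002200 + 0.005200 + 0.001204 + 0.108200 + 0.006252 = 0.125307
Σp_1ᵢ² = 0.3167² + 0.1292² + 0.0042² + 0.0083² + 0.0208² + 0.0083² + 0.4083² + 0.1042² = 0.100299 + 0.016693 + 0.000018 + 0.000069 + 0.000433 + 0.000069 + 0.166709 + 0.010858 = 0.295148
Σp_2ᵢ² = 0.0050² + 0.0050² + 0.0050² + 0.2650² + 0.2500² + 0.1450² + 0.2650² + 0.0600² = 0.000025 + 0.000025 + 0.000025 + 0.070225 + 0.062500 + 0.021025 + 0.070225 + 0.003600 = 0.227650
O = 0.125307 / √(0.295148 × 0.227650) = 0.125307 / 0.2592112 = 0.4834

0.48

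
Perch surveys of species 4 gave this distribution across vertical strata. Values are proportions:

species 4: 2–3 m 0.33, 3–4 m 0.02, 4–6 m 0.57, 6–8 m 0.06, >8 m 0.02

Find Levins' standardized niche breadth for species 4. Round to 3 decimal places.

Σpᵢ² = 0.33² + 0.02² + 0.57² + 0.06² + 0.02² = 0.1089 + 0.0004 + 0.3249 + 0.0036 + 0.0004 = 0.4382
B = 1 / 0.4382 = 2.28206
Bₛ = (B − 1)/(n − 1) = (2.28206 − 1)/(5 − 1) = 1.28206/4 = 0.32052

0.321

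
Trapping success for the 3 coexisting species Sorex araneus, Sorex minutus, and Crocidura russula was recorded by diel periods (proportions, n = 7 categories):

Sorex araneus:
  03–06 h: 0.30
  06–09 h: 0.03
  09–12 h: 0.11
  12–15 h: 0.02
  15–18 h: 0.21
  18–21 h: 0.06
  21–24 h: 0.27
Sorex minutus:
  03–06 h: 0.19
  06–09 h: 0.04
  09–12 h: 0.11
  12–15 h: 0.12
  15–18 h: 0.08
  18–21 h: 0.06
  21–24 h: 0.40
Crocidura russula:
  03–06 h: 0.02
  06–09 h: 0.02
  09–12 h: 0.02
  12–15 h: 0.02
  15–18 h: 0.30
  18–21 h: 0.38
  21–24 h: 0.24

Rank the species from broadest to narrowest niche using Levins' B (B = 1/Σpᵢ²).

Σp_aranᵢ² = 0.30² + 0.03² + 0.11² + 0.02² + 0.21² + 0.06² + 0.27² = 0.0900 + 0.0009 + 0.0121 + 0.0004 + 0.0441 + 0.0036 + 0.0729 = 0.2240
B_aran = 1 / 0.2240 = 4.4643
Σp_minuᵢ² = 0.19² + 0.04² + 0.11² + 0.12² + 0.08² + 0.06² + 0.40² = 0.0361 + 0.0016 + 0.0121 + 0.0144 + 0.0064 + 0.0036 + 0.1600 = 0.2342
B_minu = 1 / 0.2342 = 4.2699
Σp_russᵢ² = 0.02² + 0.02² + 0.02² + 0.02² + 0.30² + 0.38² + 0.24² = 0.0004 + 0.0004 + 0.0004 + 0.0004 + 0.0900 + 0.1444 + 0.0576 = 0.2936
B_russ = 1 / 0.2936 = 3.4060
Ranking by B (broadest → narrowest): Sorex araneus (4.46) > Sorex minutus (4.27) > Crocidura russula (3.41)

Sorex araneus > Sorex minutus > Crocidura russula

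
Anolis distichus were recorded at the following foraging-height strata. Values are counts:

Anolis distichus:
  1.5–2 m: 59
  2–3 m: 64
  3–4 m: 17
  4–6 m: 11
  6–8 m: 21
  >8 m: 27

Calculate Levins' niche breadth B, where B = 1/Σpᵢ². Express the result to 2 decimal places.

Proportions for Anolis distichus (n=199): 59/199=0.2965, 64/199=0.3216, 17/199=0.0854, 11/199=0.0553, 21/199=0.1055, 27/199=0.1357
Σpᵢ² = 0.2965² + 0.3216² + 0.0854² + 0.0553² + 0.1055² + 0.1357² = 0.087912 + 0.103427 + 0.007293 + 0.003058 + 0.011130 + 0.018414 = 0.231234
B = 1 / 0.231234 = 4.3246

4.32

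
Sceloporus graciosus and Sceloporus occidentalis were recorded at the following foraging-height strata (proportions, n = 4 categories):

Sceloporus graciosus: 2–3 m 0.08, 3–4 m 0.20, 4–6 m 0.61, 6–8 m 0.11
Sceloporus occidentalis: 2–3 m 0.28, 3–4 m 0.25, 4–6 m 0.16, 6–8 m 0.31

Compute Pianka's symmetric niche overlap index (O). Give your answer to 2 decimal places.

Σ p₁ᵢp₂ᵢ = 0.0224 + 0.0500 + 0.0976 + 0.0341 = 0.2041
Σp_1ᵢ² = 0.08² + 0.20² + 0.61² + 0.11² = 0.0064 + 0.0400 + 0.3721 + 0.0121 = 0.4306
Σp_2ᵢ² = 0.28² + 0.25² + 0.16² + 0.31² = 0.0784 + 0.0625 + 0.0256 + 0.0961 = 0.2626
O = 0.2041 / √(0.4306 × 0.2626) = 0.2041 / 0.33627 = 0.6070

0.61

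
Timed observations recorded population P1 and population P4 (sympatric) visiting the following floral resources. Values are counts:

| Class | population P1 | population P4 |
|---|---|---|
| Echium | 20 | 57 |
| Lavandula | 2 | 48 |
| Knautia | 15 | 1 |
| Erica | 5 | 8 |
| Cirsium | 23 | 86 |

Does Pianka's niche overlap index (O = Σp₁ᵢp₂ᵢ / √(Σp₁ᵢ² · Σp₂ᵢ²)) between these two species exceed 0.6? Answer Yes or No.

Proportions for population P1 (n=65): 20/65=0.3077, 2/65=0.0308, 15/65=0.2308, 5/65=0.0769, 23/65=0.3538
Proportions for population P4 (n=200): 57/200=0.2850, 48/200=0.2400, 1/200=0.0050, 8/200=0.0400, 86/200=0.4300
Σ p₁ᵢp₂ᵢ = 0.087695 + 0.007392 + 0.001154 + 0.003076 + 0.152134 = 0.251451
Σp_1ᵢ² = 0.3077² + 0.0308² + 0.2308² + 0.0769² + 0.3538² = 0.094679 + 0.000949 + 0.053269 + 0.005914 + 0.125174 = 0.279985
Σp_2ᵢ² = 0.2850² + 0.2400² + 0.0050² + 0.0400² + 0.4300² = 0.081225 + 0.057600 + 0.000025 + 0.001600 + 0.184900 = 0.325350
O = 0.251451 / √(0.279985 × 0.325350) = 0.251451 / 0.3018164 = 0.8331
O = 0.8331 > 0.6 → Yes.

Yes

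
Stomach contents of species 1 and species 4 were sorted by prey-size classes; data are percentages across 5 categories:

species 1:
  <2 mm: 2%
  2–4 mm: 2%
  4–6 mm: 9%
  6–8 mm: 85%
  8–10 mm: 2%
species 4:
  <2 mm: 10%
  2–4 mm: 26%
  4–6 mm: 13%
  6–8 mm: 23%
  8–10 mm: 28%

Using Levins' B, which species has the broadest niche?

Convert percentages to proportions (divide by 100).
Σp_1ᵢ² = 0.02² + 0.02² + 0.09² + 0.85² + 0.02² = 0.0004 + 0.0004 + 0.0081 + 0.7225 + 0.0004 = 0.7318
B_1 = 1 / 0.7318 = 1.3665
Σp_4ᵢ² = 0.10² + 0.26² + 0.13² + 0.23² + 0.28² = 0.0100 + 0.0676 + 0.0169 + 0.0529 + 0.0784 = 0.2258
B_4 = 1 / 0.2258 = 4.4287
Highest B → broadest niche (most generalist): species 4 (B = 4.43).

species 4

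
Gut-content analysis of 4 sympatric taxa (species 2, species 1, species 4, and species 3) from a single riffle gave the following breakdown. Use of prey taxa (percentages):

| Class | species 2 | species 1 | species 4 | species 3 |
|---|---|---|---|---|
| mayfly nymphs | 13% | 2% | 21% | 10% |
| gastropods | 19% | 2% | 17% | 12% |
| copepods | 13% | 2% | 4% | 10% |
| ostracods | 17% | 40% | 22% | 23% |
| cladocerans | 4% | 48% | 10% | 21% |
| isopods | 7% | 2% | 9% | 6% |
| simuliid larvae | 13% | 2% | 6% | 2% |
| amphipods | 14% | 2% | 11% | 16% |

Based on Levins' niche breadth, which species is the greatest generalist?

species 2

Convert percentages to proportions (divide by 100).
Σp_2ᵢ² = 0.13² + 0.19² + 0.13² + 0.17² + 0.04² + 0.07² + 0.13² + 0.14² = 0.0169 + 0.0361 + 0.0169 + 0.0289 + 0.0016 + 0.0049 + 0.0169 + 0.0196 = 0.1418
B_2 = 1 / 0.1418 = 7.0522
Σp_1ᵢ² = 0.02² + 0.02² + 0.02² + 0.40² + 0.48² + 0.02² + 0.02² + 0.02² = 0.0004 + 0.0004 + 0.0004 + 0.1600 + 0.2304 + 0.0004 + 0.0004 + 0.0004 = 0.3928
B_1 = 1 / 0.3928 = 2.5458
Σp_4ᵢ² = 0.21² + 0.17² + 0.04² + 0.22² + 0.10² + 0.09² + 0.06² + 0.11² = 0.0441 + 0.0289 + 0.0016 + 0.0484 + 0.0100 + 0.0081 + 0.0036 + 0.0121 = 0.1568
B_4 = 1 / 0.1568 = 6.3776
Σp_3ᵢ² = 0.10² + 0.12² + 0.10² + 0.23² + 0.21² + 0.06² + 0.02² + 0.16² = 0.0100 + 0.0144 + 0.0100 + 0.0529 + 0.0441 + 0.0036 + 0.0004 + 0.0256 = 0.1610
B_3 = 1 / 0.1610 = 6.2112
Highest B → broadest niche (most generalist): species 2 (B = 7.05).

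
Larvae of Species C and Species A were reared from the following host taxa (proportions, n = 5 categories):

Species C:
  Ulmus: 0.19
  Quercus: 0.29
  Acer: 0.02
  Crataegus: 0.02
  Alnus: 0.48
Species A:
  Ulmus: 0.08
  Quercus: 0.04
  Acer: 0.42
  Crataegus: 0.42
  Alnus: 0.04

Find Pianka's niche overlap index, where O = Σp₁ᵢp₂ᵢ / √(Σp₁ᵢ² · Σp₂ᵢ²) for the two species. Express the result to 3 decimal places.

Σ p₁ᵢp₂ᵢ = 0.0152 + 0.0116 + 0.0084 + 0.0084 + 0.0192 = 0.0628
Σp_1ᵢ² = 0.19² + 0.29² + 0.02² + 0.02² + 0.48² = 0.0361 + 0.0841 + 0.0004 + 0.0004 + 0.2304 = 0.3514
Σp_2ᵢ² = 0.08² + 0.04² + 0.42² + 0.42² + 0.04² = 0.0064 + 0.0016 + 0.1764 + 0.1764 + 0.0016 = 0.3624
O = 0.0628 / √(0.3514 × 0.3624) = 0.0628 / 0.356858 = 0.17598

0.176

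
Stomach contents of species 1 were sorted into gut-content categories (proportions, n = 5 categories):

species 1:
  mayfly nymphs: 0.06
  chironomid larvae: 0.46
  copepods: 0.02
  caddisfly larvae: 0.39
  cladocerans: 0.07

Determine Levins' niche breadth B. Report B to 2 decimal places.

2.68

Σpᵢ² = 0.06² + 0.46² + 0.02² + 0.39² + 0.07² = 0.0036 + 0.2116 + 0.0004 + 0.1521 + 0.0049 = 0.3726
B = 1 / 0.3726 = 2.6838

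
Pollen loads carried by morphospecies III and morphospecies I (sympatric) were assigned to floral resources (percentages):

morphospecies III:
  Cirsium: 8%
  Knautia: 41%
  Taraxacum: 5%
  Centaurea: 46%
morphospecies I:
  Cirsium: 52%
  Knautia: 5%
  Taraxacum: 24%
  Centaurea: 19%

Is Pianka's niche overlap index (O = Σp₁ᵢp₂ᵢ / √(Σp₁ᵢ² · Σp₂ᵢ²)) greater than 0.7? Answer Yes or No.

No

Convert percentages to proportions (divide by 100).
Σ p₁ᵢp₂ᵢ = 0.0416 + 0.0205 + 0.0120 + 0.0874 = 0.1615
Σp_1ᵢ² = 0.08² + 0.41² + 0.05² + 0.46² = 0.0064 + 0.1681 + 0.0025 + 0.2116 = 0.3886
Σp_2ᵢ² = 0.52² + 0.05² + 0.24² + 0.19² = 0.2704 + 0.0025 + 0.0576 + 0.0361 = 0.3666
O = 0.1615 / √(0.3886 × 0.3666) = 0.1615 / 0.37744 = 0.4279
O = 0.4279 < 0.7 → No.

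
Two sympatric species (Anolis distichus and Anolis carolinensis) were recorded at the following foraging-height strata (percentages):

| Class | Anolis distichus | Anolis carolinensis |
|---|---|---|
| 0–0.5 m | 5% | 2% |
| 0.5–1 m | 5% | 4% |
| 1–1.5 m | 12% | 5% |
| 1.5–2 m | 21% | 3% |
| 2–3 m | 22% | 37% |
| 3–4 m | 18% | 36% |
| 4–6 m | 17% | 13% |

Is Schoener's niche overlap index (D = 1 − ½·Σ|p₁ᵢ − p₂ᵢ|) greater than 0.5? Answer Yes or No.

Yes

Convert percentages to proportions (divide by 100).
Σ|p₁ᵢ − p₂ᵢ| = 0.03 + 0.01 + 0.07 + 0.18 + 0.15 + 0.18 + 0.04 = 0.66
D = 1 − ½ × 0.66 = 1 − 0.330 = 0.6700
D = 0.6700 > 0.5 → Yes.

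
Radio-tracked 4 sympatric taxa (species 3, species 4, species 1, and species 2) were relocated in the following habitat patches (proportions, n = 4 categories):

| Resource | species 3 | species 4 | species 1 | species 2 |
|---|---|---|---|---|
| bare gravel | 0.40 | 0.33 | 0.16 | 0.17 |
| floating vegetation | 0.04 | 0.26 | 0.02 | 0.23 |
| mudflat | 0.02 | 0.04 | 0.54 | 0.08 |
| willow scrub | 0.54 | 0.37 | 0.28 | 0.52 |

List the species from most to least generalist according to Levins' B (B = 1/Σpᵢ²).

species 4 > species 2 > species 1 > species 3

Σp_3ᵢ² = 0.40² + 0.04² + 0.02² + 0.54² = 0.1600 + 0.0016 + 0.0004 + 0.2916 = 0.4536
B_3 = 1 / 0.4536 = 2.2046
Σp_4ᵢ² = 0.33² + 0.26² + 0.04² + 0.37² = 0.1089 + 0.0676 + 0.0016 + 0.1369 = 0.3150
B_4 = 1 / 0.3150 = 3.1746
Σp_1ᵢ² = 0.16² + 0.02² + 0.54² + 0.28² = 0.0256 + 0.0004 + 0.2916 + 0.0784 = 0.3960
B_1 = 1 / 0.3960 = 2.5253
Σp_2ᵢ² = 0.17² + 0.23² + 0.08² + 0.52² = 0.0289 + 0.0529 + 0.0064 + 0.2704 = 0.3586
B_2 = 1 / 0.3586 = 2.7886
Ranking by B (broadest → narrowest): species 4 (3.17) > species 2 (2.79) > species 1 (2.53) > species 3 (2.20)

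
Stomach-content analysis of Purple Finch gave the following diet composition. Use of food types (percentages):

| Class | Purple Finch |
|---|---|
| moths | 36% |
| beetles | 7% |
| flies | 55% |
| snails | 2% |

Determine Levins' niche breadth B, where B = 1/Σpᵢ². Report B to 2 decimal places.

2.29

Convert percentages to proportions (divide by 100).
Σpᵢ² = 0.36² + 0.07² + 0.55² + 0.02² = 0.1296 + 0.0049 + 0.3025 + 0.0004 = 0.4374
B = 1 / 0.4374 = 2.2862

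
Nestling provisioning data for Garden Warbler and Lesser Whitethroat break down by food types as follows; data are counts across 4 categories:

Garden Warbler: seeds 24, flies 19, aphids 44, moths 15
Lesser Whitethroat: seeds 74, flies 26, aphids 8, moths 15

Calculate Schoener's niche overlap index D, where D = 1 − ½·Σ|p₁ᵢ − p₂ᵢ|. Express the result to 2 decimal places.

0.61

Proportions for Garden Warbler (n=102): 24/102=0.2353, 19/102=0.1863, 44/102=0.4314, 15/102=0.1471
Proportions for Lesser Whitethroat (n=123): 74/123=0.6016, 26/123=0.2114, 8/123=0.0650, 15/123=0.1220
Σ|p₁ᵢ − p₂ᵢ| = 0.3663 + 0.0251 + 0.3664 + 0.0251 = 0.7829
D = 1 − ½ × 0.7829 = 1 − 0.39145 = 0.60855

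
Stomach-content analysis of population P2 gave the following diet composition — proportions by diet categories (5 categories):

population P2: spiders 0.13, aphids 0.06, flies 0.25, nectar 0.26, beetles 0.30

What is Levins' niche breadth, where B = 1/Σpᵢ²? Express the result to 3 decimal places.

Σpᵢ² = 0.13² + 0.06² + 0.25² + 0.26² + 0.30² = 0.0169 + 0.0036 + 0.0625 + 0.0676 + 0.0900 = 0.2406
B = 1 / 0.2406 = 4.15628

4.156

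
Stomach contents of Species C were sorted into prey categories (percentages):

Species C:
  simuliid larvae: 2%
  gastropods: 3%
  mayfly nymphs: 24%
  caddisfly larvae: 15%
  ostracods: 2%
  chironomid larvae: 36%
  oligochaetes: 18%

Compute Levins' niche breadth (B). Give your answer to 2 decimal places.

Convert percentages to proportions (divide by 100).
Σpᵢ² = 0.02² + 0.03² + 0.24² + 0.15² + 0.02² + 0.36² + 0.18² = 0.0004 + 0.0009 + 0.0576 + 0.0225 + 0.0004 + 0.1296 + 0.0324 = 0.2438
B = 1 / 0.2438 = 4.1017

4.10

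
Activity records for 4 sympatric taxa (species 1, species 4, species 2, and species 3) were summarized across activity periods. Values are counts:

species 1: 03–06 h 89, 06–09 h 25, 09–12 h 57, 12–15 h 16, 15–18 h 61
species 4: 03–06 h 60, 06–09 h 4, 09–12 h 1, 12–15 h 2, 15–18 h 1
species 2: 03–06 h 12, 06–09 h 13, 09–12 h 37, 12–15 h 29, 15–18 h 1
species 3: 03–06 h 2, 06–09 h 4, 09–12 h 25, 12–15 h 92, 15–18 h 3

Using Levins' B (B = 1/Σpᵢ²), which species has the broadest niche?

Proportions for species 1 (n=248): 89/248=0.3589, 25/248=0.1008, 57/248=0.2298, 16/248=0.0645, 61/248=0.2460
Proportions for species 4 (n=68): 60/68=0.8824, 4/68=0.0588, 1/68=0.0147, 2/68=0.0294, 1/68=0.0147
Proportions for species 2 (n=92): 12/92=0.1304, 13/92=0.1413, 37/92=0.4022, 29/92=0.3152, 1/92=0.0109
Proportions for species 3 (n=126): 2/126=0.0159, 4/126=0.0317, 25/126=0.1984, 92/126=0.7302, 3/126=0.0238
Σp_1ᵢ² = 0.3589² + 0.1008² + 0.2298² + 0.0645² + 0.2460² = 0.128809 + 0.010161 + 0.052808 + 0.004160 + 0.060516 = 0.256454
B_1 = 1 / 0.256454 = 3.8993
Σp_4ᵢ² = 0.8824² + 0.0588² + 0.0147² + 0.0294² + 0.0147² = 0.778630 + 0.003457 + 0.000216 + 0.000864 + 0.000216 = 0.783383
B_4 = 1 / 0.783383 = 1.2765
Σp_2ᵢ² = 0.1304² + 0.1413² + 0.4022² + 0.3152² + 0.0109² = 0.017004 + 0.019966 + 0.161765 + 0.099351 + 0.000119 = 0.298205
B_2 = 1 / 0.298205 = 3.3534
Σp_3ᵢ² = 0.0159² + 0.0317² + 0.1984² + 0.7302² + 0.0238² = 0.000253 + 0.001005 + 0.039363 + 0.533192 + 0.000566 = 0.574379
B_3 = 1 / 0.574379 = 1.7410
Highest B → broadest niche (most generalist): species 1 (B = 3.90).

species 1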